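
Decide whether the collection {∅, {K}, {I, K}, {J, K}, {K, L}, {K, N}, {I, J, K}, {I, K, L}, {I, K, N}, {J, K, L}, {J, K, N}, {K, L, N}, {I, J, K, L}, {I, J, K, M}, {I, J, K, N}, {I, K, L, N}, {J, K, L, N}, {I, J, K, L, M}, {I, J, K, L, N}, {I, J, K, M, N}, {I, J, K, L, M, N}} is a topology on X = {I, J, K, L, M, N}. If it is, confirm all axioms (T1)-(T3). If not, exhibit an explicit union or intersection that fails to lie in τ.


τ IS a topology on X.

Axiom (T1): ∅ ∈ τ? Yes; X ∈ τ? Yes.
Axiom (T2/T3): check pairwise unions and intersections of members of τ.
All pairwise intersections and unions checked — each lies in τ. Therefore τ satisfies (T1), (T2), (T3): it IS a topology on X.


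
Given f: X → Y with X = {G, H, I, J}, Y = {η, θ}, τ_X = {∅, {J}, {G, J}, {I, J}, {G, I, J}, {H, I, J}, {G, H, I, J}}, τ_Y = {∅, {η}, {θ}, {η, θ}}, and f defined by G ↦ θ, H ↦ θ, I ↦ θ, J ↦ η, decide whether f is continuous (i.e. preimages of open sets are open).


f is NOT continuous.

Compute f^{-1}(U) for each U ∈ τ_Y:
  U = ∅: f^{-1}(U) = ∅ ∈ τ_X ✓.
  U = {η}: f^{-1}(U) = {J} ∈ τ_X ✓.
  U = {θ}: f^{-1}(U) = {G, H, I} ∉ τ_X ✗.
  U = {η, θ}: f^{-1}(U) = {G, H, I, J} ∈ τ_X ✓.
Found U = {θ} with f^{-1}(U) = {G, H, I} not in τ_X. Therefore f is NOT continuous.


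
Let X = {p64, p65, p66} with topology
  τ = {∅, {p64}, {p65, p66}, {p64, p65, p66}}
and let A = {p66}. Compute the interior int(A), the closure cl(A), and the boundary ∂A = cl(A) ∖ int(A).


int(A) = ∅, cl(A) = {p65, p66}, ∂A = {p65, p66}.

Closed sets in (X, τ) are complements of opens:
  closed(X, τ) = {∅, {p64}, {p65, p66}, {p64, p65, p66}}.
int(A) = ⋃ {U ∈ τ : U ⊆ A}. Opens contained in A: ∅.
Taking the union of these: int(A) = ∅.
cl(A) = ⋂ {C closed : A ⊆ C}. Closed sets containing A: {p65, p66}, {p64, p65, p66}.
Intersecting these: cl(A) = {p65, p66}.
∂A = cl(A) ∖ int(A) = {p65, p66} ∖ ∅ = {p65, p66}.


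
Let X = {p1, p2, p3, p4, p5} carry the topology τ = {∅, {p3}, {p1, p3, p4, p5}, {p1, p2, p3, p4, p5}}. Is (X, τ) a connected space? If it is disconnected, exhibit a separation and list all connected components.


(X, τ) is connected.

Find clopen sets (U ∈ τ with X ∖ U ∈ τ):
  U = ∅, X ∖ U = {p1, p2, p3, p4, p5} — both open, so U is clopen.
  U = {p1, p2, p3, p4, p5}, X ∖ U = ∅ — both open, so U is clopen.
Only trivial clopens (∅ and X) exist, so (X, τ) is connected.
Compute connected components by grouping points that agree on all clopens:
  component: {p1, p2, p3, p4, p5}


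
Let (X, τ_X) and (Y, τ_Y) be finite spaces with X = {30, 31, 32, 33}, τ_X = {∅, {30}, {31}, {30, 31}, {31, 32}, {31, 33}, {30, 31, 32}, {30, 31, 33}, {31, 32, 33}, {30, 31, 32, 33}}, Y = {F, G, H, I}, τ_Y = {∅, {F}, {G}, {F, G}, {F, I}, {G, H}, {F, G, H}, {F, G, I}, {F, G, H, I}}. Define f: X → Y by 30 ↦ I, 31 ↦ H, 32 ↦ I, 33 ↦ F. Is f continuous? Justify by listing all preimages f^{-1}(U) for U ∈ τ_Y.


f is NOT continuous.

Compute f^{-1}(U) for each U ∈ τ_Y:
  U = ∅: f^{-1}(U) = ∅ ∈ τ_X ✓.
  U = {F}: f^{-1}(U) = {33} ∉ τ_X ✗.
  U = {G}: f^{-1}(U) = ∅ ∈ τ_X ✓.
  U = {F, G}: f^{-1}(U) = {33} ∉ τ_X ✗.
  U = {F, I}: f^{-1}(U) = {30, 32, 33} ∉ τ_X ✗.
  U = {G, H}: f^{-1}(U) = {31} ∈ τ_X ✓.
  U = {F, G, H}: f^{-1}(U) = {31, 33} ∈ τ_X ✓.
  U = {F, G, I}: f^{-1}(U) = {30, 32, 33} ∉ τ_X ✗.
  U = {F, G, H, I}: f^{-1}(U) = {30, 31, 32, 33} ∈ τ_X ✓.
Found U = {F} with f^{-1}(U) = {33} not in τ_X. Therefore f is NOT continuous.


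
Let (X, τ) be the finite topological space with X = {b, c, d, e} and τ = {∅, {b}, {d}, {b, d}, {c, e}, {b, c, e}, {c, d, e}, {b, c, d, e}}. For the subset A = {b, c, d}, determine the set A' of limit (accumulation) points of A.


A' = {e}

For each x ∈ X, list the open sets U ∈ τ with x ∈ U, then check whether U ∩ (A ∖ {x}) ≠ ∅ for every such U.
  x = b: open {b} ∋ x has {b} ∩ (A ∖ {b}) = ∅, so x is NOT a limit point.
  x = c: open {c, e} ∋ x has {c, e} ∩ (A ∖ {c}) = ∅, so x is NOT a limit point.
  x = d: open {d} ∋ x has {d} ∩ (A ∖ {d}) = ∅, so x is NOT a limit point.
  x = e: opens ∋ x are {c, e}, {b, c, e}, {c, d, e}, {b, c, d, e}; each meets A ∖ {e}, so x IS a limit point.
Collecting: A' = {e}.


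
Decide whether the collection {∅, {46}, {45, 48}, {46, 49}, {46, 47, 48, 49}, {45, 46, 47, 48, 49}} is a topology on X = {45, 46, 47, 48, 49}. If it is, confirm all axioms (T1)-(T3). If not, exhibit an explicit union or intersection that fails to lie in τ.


τ is NOT a topology on X.

Axiom (T1): ∅ ∈ τ? Yes; X ∈ τ? Yes.
Axiom (T2/T3): check pairwise unions and intersections of members of τ.
Counterexample for (T2): {46} ∪ {45, 48} = {45, 46, 48} ∉ τ. Therefore τ is NOT a topology.


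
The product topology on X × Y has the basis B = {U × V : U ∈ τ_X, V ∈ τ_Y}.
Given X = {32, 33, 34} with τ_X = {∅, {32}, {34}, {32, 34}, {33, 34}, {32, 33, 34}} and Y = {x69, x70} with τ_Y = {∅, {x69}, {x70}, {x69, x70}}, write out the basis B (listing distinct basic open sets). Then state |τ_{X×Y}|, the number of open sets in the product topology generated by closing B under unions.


Basis B = {∅ × ∅, {32} × {x69}, {32} × {x70}, {34} × {x69}, {34} × {x70}, {32} × {x69, x70}, {32, 34} × {x69}, {32, 34} × {x70}, {33, 34} × {x69}, {33, 34} × {x70}, {34} × {x69, x70}, {32, 33, 34} × {x69}, {32, 33, 34} × {x70}, {32, 34} × {x69, x70}, {33, 34} × {x69, x70}, {32, 33, 34} × {x69, x70}}; |τ_{X×Y}| = 36.

Enumerate products U × V with U ∈ τ_X, V ∈ τ_Y (deduplicated):
  ∅ × ∅ = {} (∅)
  {32} × {x69} = {(32,x69)}
  {32} × {x70} = {(32,x70)}
  {34} × {x69} = {(34,x69)}
  {34} × {x70} = {(34,x70)}
  {32} × {x69, x70} = {(32,x69), (32,x70)}
  {32, 34} × {x69} = {(32,x69), (34,x69)}
  {32, 34} × {x70} = {(32,x70), (34,x70)}
  {33, 34} × {x69} = {(33,x69), (34,x69)}
  {33, 34} × {x70} = {(33,x70), (34,x70)}
  {34} × {x69, x70} = {(34,x69), (34,x70)}
  {32, 33, 34} × {x69} = {(32,x69), (33,x69), (34,x69)}
  {32, 33, 34} × {x70} = {(32,x70), (33,x70), (34,x70)}
  {32, 34} × {x69, x70} = {(32,x69), (32,x70), (34,x69), (34,x70)}
  {33, 34} × {x69, x70} = {(33,x69), (33,x70), (34,x69), (34,x70)}
  {32, 33, 34} × {x69, x70} = {(32,x69), (32,x70), (33,x69), (33,x70), (34,x69), (34,x70)}
These 16 distinct sets form the basis B.
Close under arbitrary unions to get τ_{X×Y}; counting gives |τ_{X×Y}| = 36.


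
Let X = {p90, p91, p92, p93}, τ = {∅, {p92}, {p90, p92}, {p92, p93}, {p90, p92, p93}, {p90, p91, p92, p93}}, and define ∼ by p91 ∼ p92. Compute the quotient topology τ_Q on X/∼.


X/∼ = {[p90], [p91=p92], [p93]}; |τ_Q| = 2.

Equivalence classes: [p90], [p91=p92], [p93].
Quotient map π: X → X/∼ sends p90 ↦ [p90], p91 ↦ [p91=p92], p92 ↦ [p91=p92], p93 ↦ [p93].
For each subset V ⊆ X/∼, compute π^{-1}(V) ⊆ X and check whether π^{-1}(V) ∈ τ. V is open in τ_Q iff π^{-1}(V) ∈ τ.
  V = {}: π^{-1}(V) = ∅ ∈ τ ✓.
  V = {[p90]}: π^{-1}(V) = {p90} ∉ τ ✗.
  V = {[p91=p92]}: π^{-1}(V) = {p91, p92} ∉ τ ✗.
  V = {[p90], [p91=p92]}: π^{-1}(V) = {p90, p91, p92} ∉ τ ✗.
  V = {[p93]}: π^{-1}(V) = {p93} ∉ τ ✗.
  V = {[p90], [p93]}: π^{-1}(V) = {p90, p93} ∉ τ ✗.
  V = {[p91=p92], [p93]}: π^{-1}(V) = {p91, p92, p93} ∉ τ ✗.
  V = {[p90], [p91=p92], [p93]}: π^{-1}(V) = {p90, p91, p92, p93} ∈ τ ✓.
Open sets in the quotient: τ_Q = {{}, {[p90], [p91=p92], [p93]}} (2 elements).


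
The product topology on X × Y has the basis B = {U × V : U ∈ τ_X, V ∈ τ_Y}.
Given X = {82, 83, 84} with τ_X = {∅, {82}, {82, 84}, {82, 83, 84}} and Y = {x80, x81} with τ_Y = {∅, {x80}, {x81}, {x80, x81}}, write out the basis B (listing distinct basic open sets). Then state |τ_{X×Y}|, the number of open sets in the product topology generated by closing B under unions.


Basis B = {∅ × ∅, {82} × {x80}, {82} × {x81}, {82} × {x80, x81}, {82, 84} × {x80}, {82, 84} × {x81}, {82, 83, 84} × {x80}, {82, 83, 84} × {x81}, {82, 84} × {x80, x81}, {82, 83, 84} × {x80, x81}}; |τ_{X×Y}| = 16.

Enumerate products U × V with U ∈ τ_X, V ∈ τ_Y (deduplicated):
  ∅ × ∅ = {} (∅)
  {82} × {x80} = {(82,x80)}
  {82} × {x81} = {(82,x81)}
  {82} × {x80, x81} = {(82,x80), (82,x81)}
  {82, 84} × {x80} = {(82,x80), (84,x80)}
  {82, 84} × {x81} = {(82,x81), (84,x81)}
  {82, 83, 84} × {x80} = {(82,x80), (83,x80), (84,x80)}
  {82, 83, 84} × {x81} = {(82,x81), (83,x81), (84,x81)}
  {82, 84} × {x80, x81} = {(82,x80), (82,x81), (84,x80), (84,x81)}
  {82, 83, 84} × {x80, x81} = {(82,x80), (82,x81), (83,x80), (83,x81), (84,x80), (84,x81)}
These 10 distinct sets form the basis B.
Close under arbitrary unions to get τ_{X×Y}; counting gives |τ_{X×Y}| = 16.


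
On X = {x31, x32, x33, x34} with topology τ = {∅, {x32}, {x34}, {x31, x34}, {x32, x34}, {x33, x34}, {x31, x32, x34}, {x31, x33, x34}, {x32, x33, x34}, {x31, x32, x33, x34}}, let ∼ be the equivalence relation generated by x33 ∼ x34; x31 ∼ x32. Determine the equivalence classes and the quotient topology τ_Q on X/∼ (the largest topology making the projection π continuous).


X/∼ = {[x31=x32], [x33=x34]}; |τ_Q| = 3.

Equivalence classes: [x31=x32], [x33=x34].
Quotient map π: X → X/∼ sends x31 ↦ [x31=x32], x32 ↦ [x31=x32], x33 ↦ [x33=x34], x34 ↦ [x33=x34].
For each subset V ⊆ X/∼, compute π^{-1}(V) ⊆ X and check whether π^{-1}(V) ∈ τ. V is open in τ_Q iff π^{-1}(V) ∈ τ.
  V = {}: π^{-1}(V) = ∅ ∈ τ ✓.
  V = {[x31=x32]}: π^{-1}(V) = {x31, x32} ∉ τ ✗.
  V = {[x33=x34]}: π^{-1}(V) = {x33, x34} ∈ τ ✓.
  V = {[x31=x32], [x33=x34]}: π^{-1}(V) = {x31, x32, x33, x34} ∈ τ ✓.
Open sets in the quotient: τ_Q = {{}, {[x33=x34]}, {[x31=x32], [x33=x34]}} (3 elements).


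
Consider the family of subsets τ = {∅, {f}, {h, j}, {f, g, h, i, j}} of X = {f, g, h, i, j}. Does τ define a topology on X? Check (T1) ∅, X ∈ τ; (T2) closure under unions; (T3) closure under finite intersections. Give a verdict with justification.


τ is NOT a topology on X.

Axiom (T1): ∅ ∈ τ? Yes; X ∈ τ? Yes.
Axiom (T2/T3): check pairwise unions and intersections of members of τ.
Counterexample for (T2): {f} ∪ {h, j} = {f, h, j} ∉ τ. Therefore τ is NOT a topology.


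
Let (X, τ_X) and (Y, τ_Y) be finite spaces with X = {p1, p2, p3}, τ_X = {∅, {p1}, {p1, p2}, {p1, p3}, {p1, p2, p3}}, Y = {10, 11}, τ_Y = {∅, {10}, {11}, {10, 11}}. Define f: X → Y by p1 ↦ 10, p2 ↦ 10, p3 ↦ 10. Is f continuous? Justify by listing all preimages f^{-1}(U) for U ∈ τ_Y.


f IS continuous.

Compute f^{-1}(U) for each U ∈ τ_Y:
  U = ∅: f^{-1}(U) = ∅ ∈ τ_X ✓.
  U = {10}: f^{-1}(U) = {p1, p2, p3} ∈ τ_X ✓.
  U = {11}: f^{-1}(U) = ∅ ∈ τ_X ✓.
  U = {10, 11}: f^{-1}(U) = {p1, p2, p3} ∈ τ_X ✓.
Every preimage lies in τ_X, so f IS continuous.


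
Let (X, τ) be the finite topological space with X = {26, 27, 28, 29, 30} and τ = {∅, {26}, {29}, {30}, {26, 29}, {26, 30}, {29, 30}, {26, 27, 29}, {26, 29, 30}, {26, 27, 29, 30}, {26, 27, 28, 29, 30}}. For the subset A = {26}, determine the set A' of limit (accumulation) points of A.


A' = {27, 28}

For each x ∈ X, list the open sets U ∈ τ with x ∈ U, then check whether U ∩ (A ∖ {x}) ≠ ∅ for every such U.
  x = 26: open {26} ∋ x has {26} ∩ (A ∖ {26}) = ∅, so x is NOT a limit point.
  x = 27: opens ∋ x are {26, 27, 29}, {26, 27, 29, 30}, {26, 27, 28, 29, 30}; each meets A ∖ {27}, so x IS a limit point.
  x = 28: opens ∋ x are {26, 27, 28, 29, 30}; each meets A ∖ {28}, so x IS a limit point.
  x = 29: open {29} ∋ x has {29} ∩ (A ∖ {29}) = ∅, so x is NOT a limit point.
  x = 30: open {30} ∋ x has {30} ∩ (A ∖ {30}) = ∅, so x is NOT a limit point.
Collecting: A' = {27, 28}.


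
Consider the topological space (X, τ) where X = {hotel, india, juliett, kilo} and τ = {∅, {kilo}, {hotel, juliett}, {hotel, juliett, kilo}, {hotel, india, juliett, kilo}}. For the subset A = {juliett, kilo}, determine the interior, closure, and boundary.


int(A) = {kilo}, cl(A) = {hotel, india, juliett, kilo}, ∂A = {hotel, india, juliett}.

Closed sets in (X, τ) are complements of opens:
  closed(X, τ) = {∅, {india}, {india, kilo}, {hotel, india, juliett}, {hotel, india, juliett, kilo}}.
int(A) = ⋃ {U ∈ τ : U ⊆ A}. Opens contained in A: ∅, {kilo}.
Taking the union of these: int(A) = {kilo}.
cl(A) = ⋂ {C closed : A ⊆ C}. Closed sets containing A: {hotel, india, juliett, kilo}.
Intersecting these: cl(A) = {hotel, india, juliett, kilo}.
∂A = cl(A) ∖ int(A) = {hotel, india, juliett, kilo} ∖ {kilo} = {hotel, india, juliett}.


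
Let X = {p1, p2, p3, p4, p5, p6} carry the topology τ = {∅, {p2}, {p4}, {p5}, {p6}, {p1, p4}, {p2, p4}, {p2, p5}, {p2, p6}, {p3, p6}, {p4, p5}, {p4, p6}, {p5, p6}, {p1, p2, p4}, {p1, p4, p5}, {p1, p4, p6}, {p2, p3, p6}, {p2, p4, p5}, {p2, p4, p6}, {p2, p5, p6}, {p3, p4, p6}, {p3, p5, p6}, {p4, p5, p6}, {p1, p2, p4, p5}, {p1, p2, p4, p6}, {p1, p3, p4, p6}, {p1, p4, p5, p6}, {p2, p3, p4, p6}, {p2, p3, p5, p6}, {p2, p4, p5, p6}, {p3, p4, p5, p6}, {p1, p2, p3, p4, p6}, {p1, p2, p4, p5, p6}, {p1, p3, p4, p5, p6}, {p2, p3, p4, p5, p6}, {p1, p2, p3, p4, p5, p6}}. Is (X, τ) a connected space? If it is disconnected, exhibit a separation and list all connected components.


(X, τ) is disconnected; components = [{p2}, {p5}, {p1, p4}, {p3, p6}].

Find clopen sets (U ∈ τ with X ∖ U ∈ τ):
  U = ∅, X ∖ U = {p1, p2, p3, p4, p5, p6} — both open, so U is clopen.
  U = {p2}, X ∖ U = {p1, p3, p4, p5, p6} — both open, so U is clopen.
  U = {p5}, X ∖ U = {p1, p2, p3, p4, p6} — both open, so U is clopen.
  U = {p1, p4}, X ∖ U = {p2, p3, p5, p6} — both open, so U is clopen.
  U = {p2, p5}, X ∖ U = {p1, p3, p4, p6} — both open, so U is clopen.
  U = {p3, p6}, X ∖ U = {p1, p2, p4, p5} — both open, so U is clopen.
  U = {p1, p2, p4}, X ∖ U = {p3, p5, p6} — both open, so U is clopen.
  U = {p1, p4, p5}, X ∖ U = {p2, p3, p6} — both open, so U is clopen.
  U = {p2, p3, p6}, X ∖ U = {p1, p4, p5} — both open, so U is clopen.
  U = {p3, p5, p6}, X ∖ U = {p1, p2, p4} — both open, so U is clopen.
  U = {p1, p2, p4, p5}, X ∖ U = {p3, p6} — both open, so U is clopen.
  U = {p1, p3, p4, p6}, X ∖ U = {p2, p5} — both open, so U is clopen.
  U = {p2, p3, p5, p6}, X ∖ U = {p1, p4} — both open, so U is clopen.
  U = {p1, p2, p3, p4, p6}, X ∖ U = {p5} — both open, so U is clopen.
  U = {p1, p3, p4, p5, p6}, X ∖ U = {p2} — both open, so U is clopen.
  U = {p1, p2, p3, p4, p5, p6}, X ∖ U = ∅ — both open, so U is clopen.
Nontrivial clopen(s) exist: e.g. {p1, p2, p4, p5}. So (X, τ) is disconnected.
Compute connected components by grouping points that agree on all clopens:
  component: {p2}
  component: {p5}
  component: {p1, p4}
  component: {p3, p6}


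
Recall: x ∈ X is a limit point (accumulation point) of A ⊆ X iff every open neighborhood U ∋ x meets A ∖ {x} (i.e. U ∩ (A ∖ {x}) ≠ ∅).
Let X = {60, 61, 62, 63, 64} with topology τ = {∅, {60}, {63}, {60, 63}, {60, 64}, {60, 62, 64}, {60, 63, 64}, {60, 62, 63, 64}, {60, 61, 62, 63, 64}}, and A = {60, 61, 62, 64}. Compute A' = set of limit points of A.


A' = {61, 62, 64}

For each x ∈ X, list the open sets U ∈ τ with x ∈ U, then check whether U ∩ (A ∖ {x}) ≠ ∅ for every such U.
  x = 60: open {60} ∋ x has {60} ∩ (A ∖ {60}) = ∅, so x is NOT a limit point.
  x = 61: opens ∋ x are {60, 61, 62, 63, 64}; each meets A ∖ {61}, so x IS a limit point.
  x = 62: opens ∋ x are {60, 62, 64}, {60, 62, 63, 64}, {60, 61, 62, 63, 64}; each meets A ∖ {62}, so x IS a limit point.
  x = 63: open {63} ∋ x has {63} ∩ (A ∖ {63}) = ∅, so x is NOT a limit point.
  x = 64: opens ∋ x are {60, 64}, {60, 62, 64}, {60, 63, 64}, {60, 62, 63, 64}, {60, 61, 62, 63, 64}; each meets A ∖ {64}, so x IS a limit point.
Collecting: A' = {61, 62, 64}.


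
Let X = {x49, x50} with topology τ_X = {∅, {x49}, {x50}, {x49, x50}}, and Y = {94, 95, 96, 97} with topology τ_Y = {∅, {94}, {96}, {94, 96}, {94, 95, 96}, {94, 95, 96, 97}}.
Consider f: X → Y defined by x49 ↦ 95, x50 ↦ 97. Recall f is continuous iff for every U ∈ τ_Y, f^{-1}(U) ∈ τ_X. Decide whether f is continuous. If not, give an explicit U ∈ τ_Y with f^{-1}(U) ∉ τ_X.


f IS continuous.

Compute f^{-1}(U) for each U ∈ τ_Y:
  U = ∅: f^{-1}(U) = ∅ ∈ τ_X ✓.
  U = {94}: f^{-1}(U) = ∅ ∈ τ_X ✓.
  U = {96}: f^{-1}(U) = ∅ ∈ τ_X ✓.
  U = {94, 96}: f^{-1}(U) = ∅ ∈ τ_X ✓.
  U = {94, 95, 96}: f^{-1}(U) = {x49} ∈ τ_X ✓.
  U = {94, 95, 96, 97}: f^{-1}(U) = {x49, x50} ∈ τ_X ✓.
Every preimage lies in τ_X, so f IS continuous.


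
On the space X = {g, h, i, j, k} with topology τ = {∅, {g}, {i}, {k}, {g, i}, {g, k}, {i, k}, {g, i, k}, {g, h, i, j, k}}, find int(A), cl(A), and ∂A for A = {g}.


int(A) = {g}, cl(A) = {g, h, j}, ∂A = {h, j}.

Closed sets in (X, τ) are complements of opens:
  closed(X, τ) = {∅, {h, j}, {g, h, j}, {h, i, j}, {h, j, k}, {g, h, i, j}, {g, h, j, k}, {h, i, j, k}, {g, h, i, j, k}}.
int(A) = ⋃ {U ∈ τ : U ⊆ A}. Opens contained in A: ∅, {g}.
Taking the union of these: int(A) = {g}.
cl(A) = ⋂ {C closed : A ⊆ C}. Closed sets containing A: {g, h, j}, {g, h, i, j}, {g, h, j, k}, {g, h, i, j, k}.
Intersecting these: cl(A) = {g, h, j}.
∂A = cl(A) ∖ int(A) = {g, h, j} ∖ {g} = {h, j}.


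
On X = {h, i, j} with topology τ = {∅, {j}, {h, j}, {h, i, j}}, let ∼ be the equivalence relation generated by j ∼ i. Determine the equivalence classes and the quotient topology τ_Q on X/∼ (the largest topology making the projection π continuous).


X/∼ = {[h], [i=j]}; |τ_Q| = 2.

Equivalence classes: [h], [i=j].
Quotient map π: X → X/∼ sends h ↦ [h], i ↦ [i=j], j ↦ [i=j].
For each subset V ⊆ X/∼, compute π^{-1}(V) ⊆ X and check whether π^{-1}(V) ∈ τ. V is open in τ_Q iff π^{-1}(V) ∈ τ.
  V = {}: π^{-1}(V) = ∅ ∈ τ ✓.
  V = {[h]}: π^{-1}(V) = {h} ∉ τ ✗.
  V = {[i=j]}: π^{-1}(V) = {i, j} ∉ τ ✗.
  V = {[h], [i=j]}: π^{-1}(V) = {h, i, j} ∈ τ ✓.
Open sets in the quotient: τ_Q = {{}, {[h], [i=j]}} (2 elements).


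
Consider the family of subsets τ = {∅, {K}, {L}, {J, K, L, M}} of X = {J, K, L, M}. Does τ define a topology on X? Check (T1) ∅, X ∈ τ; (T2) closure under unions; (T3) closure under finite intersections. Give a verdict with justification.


τ is NOT a topology on X.

Axiom (T1): ∅ ∈ τ? Yes; X ∈ τ? Yes.
Axiom (T2/T3): check pairwise unions and intersections of members of τ.
Counterexample for (T2): {K} ∪ {L} = {K, L} ∉ τ. Therefore τ is NOT a topology.


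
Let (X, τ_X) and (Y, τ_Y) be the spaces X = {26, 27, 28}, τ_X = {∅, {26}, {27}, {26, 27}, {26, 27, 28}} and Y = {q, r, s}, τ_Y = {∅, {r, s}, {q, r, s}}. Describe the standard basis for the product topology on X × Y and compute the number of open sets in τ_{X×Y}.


Basis B = {∅ × ∅, {26} × {r, s}, {27} × {r, s}, {26} × {q, r, s}, {27} × {q, r, s}, {26, 27} × {r, s}, {26, 27} × {q, r, s}, {26, 27, 28} × {r, s}, {26, 27, 28} × {q, r, s}}; |τ_{X×Y}| = 14.

Enumerate products U × V with U ∈ τ_X, V ∈ τ_Y (deduplicated):
  ∅ × ∅ = {} (∅)
  {26} × {r, s} = {(26,r), (26,s)}
  {27} × {r, s} = {(27,r), (27,s)}
  {26} × {q, r, s} = {(26,q), (26,r), (26,s)}
  {27} × {q, r, s} = {(27,q), (27,r), (27,s)}
  {26, 27} × {r, s} = {(26,r), (26,s), (27,r), (27,s)}
  {26, 27} × {q, r, s} = {(26,q), (26,r), (26,s), (27,q), (27,r), (27,s)}
  {26, 27, 28} × {r, s} = {(26,r), (26,s), (27,r), (27,s), (28,r), (28,s)}
  {26, 27, 28} × {q, r, s} = {(26,q), (26,r), (26,s), (27,q), (27,r), (27,s), (28,q), (28,r), (28,s)}
These 9 distinct sets form the basis B.
Close under arbitrary unions to get τ_{X×Y}; counting gives |τ_{X×Y}| = 14.


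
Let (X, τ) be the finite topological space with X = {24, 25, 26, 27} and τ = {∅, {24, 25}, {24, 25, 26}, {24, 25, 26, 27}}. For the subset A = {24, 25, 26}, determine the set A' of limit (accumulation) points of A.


A' = {24, 25, 26, 27}

For each x ∈ X, list the open sets U ∈ τ with x ∈ U, then check whether U ∩ (A ∖ {x}) ≠ ∅ for every such U.
  x = 24: opens ∋ x are {24, 25}, {24, 25, 26}, {24, 25, 26, 27}; each meets A ∖ {24}, so x IS a limit point.
  x = 25: opens ∋ x are {24, 25}, {24, 25, 26}, {24, 25, 26, 27}; each meets A ∖ {25}, so x IS a limit point.
  x = 26: opens ∋ x are {24, 25, 26}, {24, 25, 26, 27}; each meets A ∖ {26}, so x IS a limit point.
  x = 27: opens ∋ x are {24, 25, 26, 27}; each meets A ∖ {27}, so x IS a limit point.
Collecting: A' = {24, 25, 26, 27}.


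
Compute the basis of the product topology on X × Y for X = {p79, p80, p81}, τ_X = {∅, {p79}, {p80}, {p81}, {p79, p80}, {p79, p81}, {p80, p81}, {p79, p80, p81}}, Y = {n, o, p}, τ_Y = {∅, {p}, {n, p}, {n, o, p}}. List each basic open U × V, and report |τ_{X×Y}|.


Basis B = {∅ × ∅, {p79} × {p}, {p80} × {p}, {p81} × {p}, {p79} × {n, p}, {p79, p80} × {p}, {p79, p81} × {p}, {p80} × {n, p}, {p80, p81} × {p}, {p81} × {n, p}, {p79} × {n, o, p}, {p79, p80, p81} × {p}, {p80} × {n, o, p}, {p81} × {n, o, p}, {p79, p80} × {n, p}, {p79, p81} × {n, p}, {p80, p81} × {n, p}, {p79, p80} × {n, o, p}, {p79, p81} × {n, o, p}, {p79, p80, p81} × {n, p}, {p80, p81} × {n, o, p}, {p79, p80, p81} × {n, o, p}}; |τ_{X×Y}| = 64.

Enumerate products U × V with U ∈ τ_X, V ∈ τ_Y (deduplicated):
  ∅ × ∅ = {} (∅)
  {p79} × {p} = {(p79,p)}
  {p80} × {p} = {(p80,p)}
  {p81} × {p} = {(p81,p)}
  {p79} × {n, p} = {(p79,n), (p79,p)}
  {p79, p80} × {p} = {(p79,p), (p80,p)}
  {p79, p81} × {p} = {(p79,p), (p81,p)}
  {p80} × {n, p} = {(p80,n), (p80,p)}
  {p80, p81} × {p} = {(p80,p), (p81,p)}
  {p81} × {n, p} = {(p81,n), (p81,p)}
  {p79} × {n, o, p} = {(p79,n), (p79,o), (p79,p)}
  {p79, p80, p81} × {p} = {(p79,p), (p80,p), (p81,p)}
  {p80} × {n, o, p} = {(p80,n), (p80,o), (p80,p)}
  {p81} × {n, o, p} = {(p81,n), (p81,o), (p81,p)}
  {p79, p80} × {n, p} = {(p79,n), (p79,p), (p80,n), (p80,p)}
  {p79, p81} × {n, p} = {(p79,n), (p79,p), (p81,n), (p81,p)}
  {p80, p81} × {n, p} = {(p80,n), (p80,p), (p81,n), (p81,p)}
  {p79, p80} × {n, o, p} = {(p79,n), (p79,o), (p79,p), (p80,n), (p80,o), (p80,p)}
  {p79, p81} × {n, o, p} = {(p79,n), (p79,o), (p79,p), (p81,n), (p81,o), (p81,p)}
  {p79, p80, p81} × {n, p} = {(p79,n), (p79,p), (p80,n), (p80,p), (p81,n), (p81,p)}
  {p80, p81} × {n, o, p} = {(p80,n), (p80,o), (p80,p), (p81,n), (p81,o), (p81,p)}
  {p79, p80, p81} × {n, o, p} = {(p79,n), (p79,o), (p79,p), (p80,n), (p80,o), (p80,p), (p81,n), (p81,o), (p81,p)}
These 22 distinct sets form the basis B.
Close under arbitrary unions to get τ_{X×Y}; counting gives |τ_{X×Y}| = 64.


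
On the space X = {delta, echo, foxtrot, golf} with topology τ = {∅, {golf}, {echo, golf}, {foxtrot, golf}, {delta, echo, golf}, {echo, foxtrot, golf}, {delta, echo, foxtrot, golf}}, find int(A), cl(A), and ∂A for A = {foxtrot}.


int(A) = ∅, cl(A) = {foxtrot}, ∂A = {foxtrot}.

Closed sets in (X, τ) are complements of opens:
  closed(X, τ) = {∅, {delta}, {foxtrot}, {delta, echo}, {delta, foxtrot}, {delta, echo, foxtrot}, {delta, echo, foxtrot, golf}}.
int(A) = ⋃ {U ∈ τ : U ⊆ A}. Opens contained in A: ∅.
Taking the union of these: int(A) = ∅.
cl(A) = ⋂ {C closed : A ⊆ C}. Closed sets containing A: {foxtrot}, {delta, foxtrot}, {delta, echo, foxtrot}, {delta, echo, foxtrot, golf}.
Intersecting these: cl(A) = {foxtrot}.
∂A = cl(A) ∖ int(A) = {foxtrot} ∖ ∅ = {foxtrot}.


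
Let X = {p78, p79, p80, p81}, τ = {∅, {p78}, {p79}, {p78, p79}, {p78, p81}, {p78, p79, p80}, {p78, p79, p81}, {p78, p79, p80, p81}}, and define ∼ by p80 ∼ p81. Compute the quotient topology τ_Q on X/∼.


X/∼ = {[p78], [p79], [p80=p81]}; |τ_Q| = 5.

Equivalence classes: [p78], [p79], [p80=p81].
Quotient map π: X → X/∼ sends p78 ↦ [p78], p79 ↦ [p79], p80 ↦ [p80=p81], p81 ↦ [p80=p81].
For each subset V ⊆ X/∼, compute π^{-1}(V) ⊆ X and check whether π^{-1}(V) ∈ τ. V is open in τ_Q iff π^{-1}(V) ∈ τ.
  V = {}: π^{-1}(V) = ∅ ∈ τ ✓.
  V = {[p78]}: π^{-1}(V) = {p78} ∈ τ ✓.
  V = {[p79]}: π^{-1}(V) = {p79} ∈ τ ✓.
  V = {[p78], [p79]}: π^{-1}(V) = {p78, p79} ∈ τ ✓.
  V = {[p80=p81]}: π^{-1}(V) = {p80, p81} ∉ τ ✗.
  V = {[p78], [p80=p81]}: π^{-1}(V) = {p78, p80, p81} ∉ τ ✗.
  V = {[p79], [p80=p81]}: π^{-1}(V) = {p79, p80, p81} ∉ τ ✗.
  V = {[p78], [p79], [p80=p81]}: π^{-1}(V) = {p78, p79, p80, p81} ∈ τ ✓.
Open sets in the quotient: τ_Q = {{}, {[p78]}, {[p79]}, {[p78], [p79]}, {[p78], [p79], [p80=p81]}} (5 elements).


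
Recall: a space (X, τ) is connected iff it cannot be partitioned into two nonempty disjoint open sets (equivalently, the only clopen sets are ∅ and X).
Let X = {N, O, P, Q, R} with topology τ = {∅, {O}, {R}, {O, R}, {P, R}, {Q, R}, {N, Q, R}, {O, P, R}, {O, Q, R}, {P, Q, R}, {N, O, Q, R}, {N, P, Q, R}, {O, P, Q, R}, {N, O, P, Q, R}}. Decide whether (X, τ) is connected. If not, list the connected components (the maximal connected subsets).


(X, τ) is disconnected; components = [{O}, {N, P, Q, R}].

Find clopen sets (U ∈ τ with X ∖ U ∈ τ):
  U = ∅, X ∖ U = {N, O, P, Q, R} — both open, so U is clopen.
  U = {O}, X ∖ U = {N, P, Q, R} — both open, so U is clopen.
  U = {N, P, Q, R}, X ∖ U = {O} — both open, so U is clopen.
  U = {N, O, P, Q, R}, X ∖ U = ∅ — both open, so U is clopen.
Nontrivial clopen(s) exist: e.g. {N, P, Q, R}. So (X, τ) is disconnected.
Compute connected components by grouping points that agree on all clopens:
  component: {O}
  component: {N, P, Q, R}


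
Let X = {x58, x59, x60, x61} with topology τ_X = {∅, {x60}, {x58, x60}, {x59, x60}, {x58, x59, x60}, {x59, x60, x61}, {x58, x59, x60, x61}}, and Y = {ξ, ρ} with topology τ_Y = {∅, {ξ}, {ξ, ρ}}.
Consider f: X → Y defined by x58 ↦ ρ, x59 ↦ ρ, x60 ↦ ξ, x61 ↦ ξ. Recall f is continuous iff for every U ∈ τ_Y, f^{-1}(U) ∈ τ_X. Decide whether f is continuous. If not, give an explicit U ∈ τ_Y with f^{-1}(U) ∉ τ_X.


f is NOT continuous.

Compute f^{-1}(U) for each U ∈ τ_Y:
  U = ∅: f^{-1}(U) = ∅ ∈ τ_X ✓.
  U = {ξ}: f^{-1}(U) = {x60, x61} ∉ τ_X ✗.
  U = {ξ, ρ}: f^{-1}(U) = {x58, x59, x60, x61} ∈ τ_X ✓.
Found U = {ξ} with f^{-1}(U) = {x60, x61} not in τ_X. Therefore f is NOT continuous.


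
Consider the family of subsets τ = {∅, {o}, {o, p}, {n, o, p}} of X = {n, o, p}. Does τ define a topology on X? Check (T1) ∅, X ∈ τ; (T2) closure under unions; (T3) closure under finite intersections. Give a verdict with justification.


τ IS a topology on X.

Axiom (T1): ∅ ∈ τ? Yes; X ∈ τ? Yes.
Axiom (T2/T3): check pairwise unions and intersections of members of τ.
All pairwise intersections and unions checked — each lies in τ. Therefore τ satisfies (T1), (T2), (T3): it IS a topology on X.


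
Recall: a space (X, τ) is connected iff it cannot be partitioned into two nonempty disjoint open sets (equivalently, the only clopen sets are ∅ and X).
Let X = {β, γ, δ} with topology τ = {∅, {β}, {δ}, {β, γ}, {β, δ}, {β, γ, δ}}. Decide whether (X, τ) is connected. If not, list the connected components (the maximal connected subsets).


(X, τ) is disconnected; components = [{δ}, {β, γ}].

Find clopen sets (U ∈ τ with X ∖ U ∈ τ):
  U = ∅, X ∖ U = {β, γ, δ} — both open, so U is clopen.
  U = {δ}, X ∖ U = {β, γ} — both open, so U is clopen.
  U = {β, γ}, X ∖ U = {δ} — both open, so U is clopen.
  U = {β, γ, δ}, X ∖ U = ∅ — both open, so U is clopen.
Nontrivial clopen(s) exist: e.g. {β, γ}. So (X, τ) is disconnected.
Compute connected components by grouping points that agree on all clopens:
  component: {δ}
  component: {β, γ}


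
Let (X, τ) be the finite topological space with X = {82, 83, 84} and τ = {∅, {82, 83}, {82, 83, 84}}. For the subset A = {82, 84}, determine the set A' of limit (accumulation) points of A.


A' = {83, 84}

For each x ∈ X, list the open sets U ∈ τ with x ∈ U, then check whether U ∩ (A ∖ {x}) ≠ ∅ for every such U.
  x = 82: open {82, 83} ∋ x has {82, 83} ∩ (A ∖ {82}) = ∅, so x is NOT a limit point.
  x = 83: opens ∋ x are {82, 83}, {82, 83, 84}; each meets A ∖ {83}, so x IS a limit point.
  x = 84: opens ∋ x are {82, 83, 84}; each meets A ∖ {84}, so x IS a limit point.
Collecting: A' = {83, 84}.


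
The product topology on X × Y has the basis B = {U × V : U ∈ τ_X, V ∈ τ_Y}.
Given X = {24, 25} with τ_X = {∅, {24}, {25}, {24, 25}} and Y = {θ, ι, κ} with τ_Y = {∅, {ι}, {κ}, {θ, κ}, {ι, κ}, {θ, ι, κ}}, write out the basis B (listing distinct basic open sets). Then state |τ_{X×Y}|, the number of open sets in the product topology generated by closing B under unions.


Basis B = {∅ × ∅, {24} × {ι}, {24} × {κ}, {25} × {ι}, {25} × {κ}, {24} × {θ, κ}, {24} × {ι, κ}, {24, 25} × {ι}, {24, 25} × {κ}, {25} × {θ, κ}, {25} × {ι, κ}, {24} × {θ, ι, κ}, {25} × {θ, ι, κ}, {24, 25} × {θ, κ}, {24, 25} × {ι, κ}, {24, 25} × {θ, ι, κ}}; |τ_{X×Y}| = 36.

Enumerate products U × V with U ∈ τ_X, V ∈ τ_Y (deduplicated):
  ∅ × ∅ = {} (∅)
  {24} × {ι} = {(24,ι)}
  {24} × {κ} = {(24,κ)}
  {25} × {ι} = {(25,ι)}
  {25} × {κ} = {(25,κ)}
  {24} × {θ, κ} = {(24,θ), (24,κ)}
  {24} × {ι, κ} = {(24,ι), (24,κ)}
  {24, 25} × {ι} = {(24,ι), (25,ι)}
  {24, 25} × {κ} = {(24,κ), (25,κ)}
  {25} × {θ, κ} = {(25,θ), (25,κ)}
  {25} × {ι, κ} = {(25,ι), (25,κ)}
  {24} × {θ, ι, κ} = {(24,θ), (24,ι), (24,κ)}
  {25} × {θ, ι, κ} = {(25,θ), (25,ι), (25,κ)}
  {24, 25} × {θ, κ} = {(24,θ), (24,κ), (25,θ), (25,κ)}
  {24, 25} × {ι, κ} = {(24,ι), (24,κ), (25,ι), (25,κ)}
  {24, 25} × {θ, ι, κ} = {(24,θ), (24,ι), (24,κ), (25,θ), (25,ι), (25,κ)}
These 16 distinct sets form the basis B.
Close under arbitrary unions to get τ_{X×Y}; counting gives |τ_{X×Y}| = 36.


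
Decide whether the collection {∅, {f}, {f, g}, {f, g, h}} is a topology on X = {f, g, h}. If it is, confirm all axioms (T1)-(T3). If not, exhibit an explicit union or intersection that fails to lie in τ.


τ IS a topology on X.

Axiom (T1): ∅ ∈ τ? Yes; X ∈ τ? Yes.
Axiom (T2/T3): check pairwise unions and intersections of members of τ.
All pairwise intersections and unions checked — each lies in τ. Therefore τ satisfies (T1), (T2), (T3): it IS a topology on X.


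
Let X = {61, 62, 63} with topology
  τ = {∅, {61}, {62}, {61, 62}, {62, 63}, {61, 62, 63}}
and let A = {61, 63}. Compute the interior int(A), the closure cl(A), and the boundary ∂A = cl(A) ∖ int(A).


int(A) = {61}, cl(A) = {61, 63}, ∂A = {63}.

Closed sets in (X, τ) are complements of opens:
  closed(X, τ) = {∅, {61}, {63}, {61, 63}, {62, 63}, {61, 62, 63}}.
int(A) = ⋃ {U ∈ τ : U ⊆ A}. Opens contained in A: ∅, {61}.
Taking the union of these: int(A) = {61}.
cl(A) = ⋂ {C closed : A ⊆ C}. Closed sets containing A: {61, 63}, {61, 62, 63}.
Intersecting these: cl(A) = {61, 63}.
∂A = cl(A) ∖ int(A) = {61, 63} ∖ {61} = {63}.


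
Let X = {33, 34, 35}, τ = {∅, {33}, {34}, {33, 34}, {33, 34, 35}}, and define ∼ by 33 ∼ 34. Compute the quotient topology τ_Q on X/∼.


X/∼ = {[33=34], [35]}; |τ_Q| = 3.

Equivalence classes: [33=34], [35].
Quotient map π: X → X/∼ sends 33 ↦ [33=34], 34 ↦ [33=34], 35 ↦ [35].
For each subset V ⊆ X/∼, compute π^{-1}(V) ⊆ X and check whether π^{-1}(V) ∈ τ. V is open in τ_Q iff π^{-1}(V) ∈ τ.
  V = {}: π^{-1}(V) = ∅ ∈ τ ✓.
  V = {[33=34]}: π^{-1}(V) = {33, 34} ∈ τ ✓.
  V = {[35]}: π^{-1}(V) = {35} ∉ τ ✗.
  V = {[33=34], [35]}: π^{-1}(V) = {33, 34, 35} ∈ τ ✓.
Open sets in the quotient: τ_Q = {{}, {[33=34]}, {[33=34], [35]}} (3 elements).


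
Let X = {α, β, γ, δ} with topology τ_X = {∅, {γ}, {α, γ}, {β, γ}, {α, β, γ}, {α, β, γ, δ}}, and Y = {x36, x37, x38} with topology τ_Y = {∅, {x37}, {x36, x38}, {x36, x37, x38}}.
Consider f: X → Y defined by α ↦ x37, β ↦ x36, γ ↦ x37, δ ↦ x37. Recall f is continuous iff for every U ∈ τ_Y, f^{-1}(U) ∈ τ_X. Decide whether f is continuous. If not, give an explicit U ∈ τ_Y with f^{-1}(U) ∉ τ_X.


f is NOT continuous.

Compute f^{-1}(U) for each U ∈ τ_Y:
  U = ∅: f^{-1}(U) = ∅ ∈ τ_X ✓.
  U = {x37}: f^{-1}(U) = {α, γ, δ} ∉ τ_X ✗.
  U = {x36, x38}: f^{-1}(U) = {β} ∉ τ_X ✗.
  U = {x36, x37, x38}: f^{-1}(U) = {α, β, γ, δ} ∈ τ_X ✓.
Found U = {x37} with f^{-1}(U) = {α, γ, δ} not in τ_X. Therefore f is NOT continuous.


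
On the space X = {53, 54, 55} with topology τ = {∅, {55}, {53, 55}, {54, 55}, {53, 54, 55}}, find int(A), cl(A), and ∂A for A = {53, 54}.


int(A) = ∅, cl(A) = {53, 54}, ∂A = {53, 54}.

Closed sets in (X, τ) are complements of opens:
  closed(X, τ) = {∅, {53}, {54}, {53, 54}, {53, 54, 55}}.
int(A) = ⋃ {U ∈ τ : U ⊆ A}. Opens contained in A: ∅.
Taking the union of these: int(A) = ∅.
cl(A) = ⋂ {C closed : A ⊆ C}. Closed sets containing A: {53, 54}, {53, 54, 55}.
Intersecting these: cl(A) = {53, 54}.
∂A = cl(A) ∖ int(A) = {53, 54} ∖ ∅ = {53, 54}.


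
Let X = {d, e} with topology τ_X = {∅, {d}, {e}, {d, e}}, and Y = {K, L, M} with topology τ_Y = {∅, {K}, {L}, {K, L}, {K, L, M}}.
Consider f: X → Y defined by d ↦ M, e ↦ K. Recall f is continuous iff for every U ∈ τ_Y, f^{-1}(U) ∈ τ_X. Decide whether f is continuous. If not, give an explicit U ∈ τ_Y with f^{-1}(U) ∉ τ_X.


f IS continuous.

Compute f^{-1}(U) for each U ∈ τ_Y:
  U = ∅: f^{-1}(U) = ∅ ∈ τ_X ✓.
  U = {K}: f^{-1}(U) = {e} ∈ τ_X ✓.
  U = {L}: f^{-1}(U) = ∅ ∈ τ_X ✓.
  U = {K, L}: f^{-1}(U) = {e} ∈ τ_X ✓.
  U = {K, L, M}: f^{-1}(U) = {d, e} ∈ τ_X ✓.
Every preimage lies in τ_X, so f IS continuous.


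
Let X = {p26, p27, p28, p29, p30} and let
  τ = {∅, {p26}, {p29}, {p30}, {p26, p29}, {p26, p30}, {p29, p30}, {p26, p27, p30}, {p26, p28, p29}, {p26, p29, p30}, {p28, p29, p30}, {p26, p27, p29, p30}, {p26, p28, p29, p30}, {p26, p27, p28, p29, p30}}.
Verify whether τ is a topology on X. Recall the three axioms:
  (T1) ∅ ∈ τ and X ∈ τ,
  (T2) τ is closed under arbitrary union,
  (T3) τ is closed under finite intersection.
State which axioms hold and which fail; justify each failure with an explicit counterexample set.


τ is NOT a topology on X.

Axiom (T1): ∅ ∈ τ? Yes; X ∈ τ? Yes.
Axiom (T2/T3): check pairwise unions and intersections of members of τ.
Counterexample for (T3): {p26, p28, p29} ∩ {p28, p29, p30} = {p28, p29} ∉ τ. Therefore τ is NOT a topology.


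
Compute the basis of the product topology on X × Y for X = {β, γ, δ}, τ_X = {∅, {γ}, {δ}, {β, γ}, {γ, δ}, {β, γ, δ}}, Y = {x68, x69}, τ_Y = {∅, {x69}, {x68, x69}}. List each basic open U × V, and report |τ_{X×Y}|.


Basis B = {∅ × ∅, {γ} × {x69}, {δ} × {x69}, {β, γ} × {x69}, {γ} × {x68, x69}, {γ, δ} × {x69}, {δ} × {x68, x69}, {β, γ, δ} × {x69}, {β, γ} × {x68, x69}, {γ, δ} × {x68, x69}, {β, γ, δ} × {x68, x69}}; |τ_{X×Y}| = 18.

Enumerate products U × V with U ∈ τ_X, V ∈ τ_Y (deduplicated):
  ∅ × ∅ = {} (∅)
  {γ} × {x69} = {(γ,x69)}
  {δ} × {x69} = {(δ,x69)}
  {β, γ} × {x69} = {(β,x69), (γ,x69)}
  {γ} × {x68, x69} = {(γ,x68), (γ,x69)}
  {γ, δ} × {x69} = {(γ,x69), (δ,x69)}
  {δ} × {x68, x69} = {(δ,x68), (δ,x69)}
  {β, γ, δ} × {x69} = {(β,x69), (γ,x69), (δ,x69)}
  {β, γ} × {x68, x69} = {(β,x68), (β,x69), (γ,x68), (γ,x69)}
  {γ, δ} × {x68, x69} = {(γ,x68), (γ,x69), (δ,x68), (δ,x69)}
  {β, γ, δ} × {x68, x69} = {(β,x68), (β,x69), (γ,x68), (γ,x69), (δ,x68), (δ,x69)}
These 11 distinct sets form the basis B.
Close under arbitrary unions to get τ_{X×Y}; counting gives |τ_{X×Y}| = 18.


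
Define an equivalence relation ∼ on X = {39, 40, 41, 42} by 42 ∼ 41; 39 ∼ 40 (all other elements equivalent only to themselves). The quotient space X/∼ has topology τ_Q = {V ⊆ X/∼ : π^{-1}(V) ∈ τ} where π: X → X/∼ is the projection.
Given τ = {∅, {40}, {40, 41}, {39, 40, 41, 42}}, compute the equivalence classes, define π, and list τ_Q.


X/∼ = {[39=40], [41=42]}; |τ_Q| = 2.

Equivalence classes: [39=40], [41=42].
Quotient map π: X → X/∼ sends 39 ↦ [39=40], 40 ↦ [39=40], 41 ↦ [41=42], 42 ↦ [41=42].
For each subset V ⊆ X/∼, compute π^{-1}(V) ⊆ X and check whether π^{-1}(V) ∈ τ. V is open in τ_Q iff π^{-1}(V) ∈ τ.
  V = {}: π^{-1}(V) = ∅ ∈ τ ✓.
  V = {[39=40]}: π^{-1}(V) = {39, 40} ∉ τ ✗.
  V = {[41=42]}: π^{-1}(V) = {41, 42} ∉ τ ✗.
  V = {[39=40], [41=42]}: π^{-1}(V) = {39, 40, 41, 42} ∈ τ ✓.
Open sets in the quotient: τ_Q = {{}, {[39=40], [41=42]}} (2 elements).


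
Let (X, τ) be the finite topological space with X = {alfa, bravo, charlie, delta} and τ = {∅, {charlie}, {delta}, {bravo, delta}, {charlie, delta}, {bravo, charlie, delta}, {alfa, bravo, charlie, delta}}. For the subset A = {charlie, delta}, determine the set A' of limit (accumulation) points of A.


A' = {alfa, bravo}

For each x ∈ X, list the open sets U ∈ τ with x ∈ U, then check whether U ∩ (A ∖ {x}) ≠ ∅ for every such U.
  x = alfa: opens ∋ x are {alfa, bravo, charlie, delta}; each meets A ∖ {alfa}, so x IS a limit point.
  x = bravo: opens ∋ x are {bravo, delta}, {bravo, charlie, delta}, {alfa, bravo, charlie, delta}; each meets A ∖ {bravo}, so x IS a limit point.
  x = charlie: open {charlie} ∋ x has {charlie} ∩ (A ∖ {charlie}) = ∅, so x is NOT a limit point.
  x = delta: open {delta} ∋ x has {delta} ∩ (A ∖ {delta}) = ∅, so x is NOT a limit point.
Collecting: A' = {alfa, bravo}.


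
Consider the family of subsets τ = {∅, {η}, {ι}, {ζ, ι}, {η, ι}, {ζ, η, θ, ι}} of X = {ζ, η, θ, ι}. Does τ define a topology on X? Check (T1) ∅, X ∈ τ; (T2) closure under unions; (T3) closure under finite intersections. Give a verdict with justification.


τ is NOT a topology on X.

Axiom (T1): ∅ ∈ τ? Yes; X ∈ τ? Yes.
Axiom (T2/T3): check pairwise unions and intersections of members of τ.
Counterexample for (T2): {η} ∪ {ζ, ι} = {ζ, η, ι} ∉ τ. Therefore τ is NOT a topology.


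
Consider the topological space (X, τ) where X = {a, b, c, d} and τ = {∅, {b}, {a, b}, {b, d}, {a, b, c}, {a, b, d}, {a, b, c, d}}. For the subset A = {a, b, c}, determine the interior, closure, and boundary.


int(A) = {a, b, c}, cl(A) = {a, b, c, d}, ∂A = {d}.

Closed sets in (X, τ) are complements of opens:
  closed(X, τ) = {∅, {c}, {d}, {a, c}, {c, d}, {a, c, d}, {a, b, c, d}}.
int(A) = ⋃ {U ∈ τ : U ⊆ A}. Opens contained in A: ∅, {b}, {a, b}, {a, b, c}.
Taking the union of these: int(A) = {a, b, c}.
cl(A) = ⋂ {C closed : A ⊆ C}. Closed sets containing A: {a, b, c, d}.
Intersecting these: cl(A) = {a, b, c, d}.
∂A = cl(A) ∖ int(A) = {a, b, c, d} ∖ {a, b, c} = {d}.


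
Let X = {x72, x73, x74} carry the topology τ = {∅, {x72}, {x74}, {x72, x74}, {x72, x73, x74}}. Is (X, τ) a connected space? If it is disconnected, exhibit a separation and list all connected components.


(X, τ) is connected.

Find clopen sets (U ∈ τ with X ∖ U ∈ τ):
  U = ∅, X ∖ U = {x72, x73, x74} — both open, so U is clopen.
  U = {x72, x73, x74}, X ∖ U = ∅ — both open, so U is clopen.
Only trivial clopens (∅ and X) exist, so (X, τ) is connected.
Compute connected components by grouping points that agree on all clopens:
  component: {x72, x73, x74}


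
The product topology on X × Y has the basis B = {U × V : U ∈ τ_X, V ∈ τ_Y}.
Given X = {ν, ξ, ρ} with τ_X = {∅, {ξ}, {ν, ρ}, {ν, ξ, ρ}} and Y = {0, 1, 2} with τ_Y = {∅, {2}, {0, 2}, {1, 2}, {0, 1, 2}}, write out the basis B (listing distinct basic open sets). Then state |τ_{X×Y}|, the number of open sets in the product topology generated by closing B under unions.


Basis B = {∅ × ∅, {ξ} × {2}, {ν, ρ} × {2}, {ξ} × {0, 2}, {ξ} × {1, 2}, {ν, ξ, ρ} × {2}, {ξ} × {0, 1, 2}, {ν, ρ} × {0, 2}, {ν, ρ} × {1, 2}, {ν, ρ} × {0, 1, 2}, {ν, ξ, ρ} × {0, 2}, {ν, ξ, ρ} × {1, 2}, {ν, ξ, ρ} × {0, 1, 2}}; |τ_{X×Y}| = 25.

Enumerate products U × V with U ∈ τ_X, V ∈ τ_Y (deduplicated):
  ∅ × ∅ = {} (∅)
  {ξ} × {2} = {(ξ,2)}
  {ν, ρ} × {2} = {(ν,2), (ρ,2)}
  {ξ} × {0, 2} = {(ξ,0), (ξ,2)}
  {ξ} × {1, 2} = {(ξ,1), (ξ,2)}
  {ν, ξ, ρ} × {2} = {(ν,2), (ξ,2), (ρ,2)}
  {ξ} × {0, 1, 2} = {(ξ,0), (ξ,1), (ξ,2)}
  {ν, ρ} × {0, 2} = {(ν,0), (ν,2), (ρ,0), (ρ,2)}
  {ν, ρ} × {1, 2} = {(ν,1), (ν,2), (ρ,1), (ρ,2)}
  {ν, ρ} × {0, 1, 2} = {(ν,0), (ν,1), (ν,2), (ρ,0), (ρ,1), (ρ,2)}
  {ν, ξ, ρ} × {0, 2} = {(ν,0), (ν,2), (ξ,0), (ξ,2), (ρ,0), (ρ,2)}
  {ν, ξ, ρ} × {1, 2} = {(ν,1), (ν,2), (ξ,1), (ξ,2), (ρ,1), (ρ,2)}
  {ν, ξ, ρ} × {0, 1, 2} = {(ν,0), (ν,1), (ν,2), (ξ,0), (ξ,1), (ξ,2), (ρ,0), (ρ,1), (ρ,2)}
These 13 distinct sets form the basis B.
Close under arbitrary unions to get τ_{X×Y}; counting gives |τ_{X×Y}| = 25.
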